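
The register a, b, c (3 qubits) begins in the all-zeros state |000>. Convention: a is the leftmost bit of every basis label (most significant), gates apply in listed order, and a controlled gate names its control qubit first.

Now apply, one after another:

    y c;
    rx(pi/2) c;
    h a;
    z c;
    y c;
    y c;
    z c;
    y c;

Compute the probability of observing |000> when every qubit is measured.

The probability of measuring |000> is 1/4. Key observation: steps 4-7 multiply out to the identity, so the circuit reduces to the remaining gates.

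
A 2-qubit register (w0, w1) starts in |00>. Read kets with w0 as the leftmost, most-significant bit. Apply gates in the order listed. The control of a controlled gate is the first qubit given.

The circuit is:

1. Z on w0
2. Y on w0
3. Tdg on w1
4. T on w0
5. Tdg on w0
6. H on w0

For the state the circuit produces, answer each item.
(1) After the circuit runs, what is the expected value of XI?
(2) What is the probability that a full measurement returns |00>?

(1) The expectation value of XI is -1.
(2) The probability of measuring |00> is 1/2.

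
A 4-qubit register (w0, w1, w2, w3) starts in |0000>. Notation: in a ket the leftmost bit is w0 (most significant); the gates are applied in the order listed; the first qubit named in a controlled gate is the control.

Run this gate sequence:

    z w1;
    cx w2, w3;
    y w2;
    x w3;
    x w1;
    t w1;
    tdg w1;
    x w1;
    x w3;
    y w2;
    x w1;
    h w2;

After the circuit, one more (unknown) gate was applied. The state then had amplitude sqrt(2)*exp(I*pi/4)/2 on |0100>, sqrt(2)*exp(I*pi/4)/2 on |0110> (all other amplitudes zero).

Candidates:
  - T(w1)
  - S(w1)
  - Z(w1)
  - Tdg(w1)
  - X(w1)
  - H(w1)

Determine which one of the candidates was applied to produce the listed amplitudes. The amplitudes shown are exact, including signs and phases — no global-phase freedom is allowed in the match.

The applied gate was T(w1). Key observation: gates 3-10 undo each other exactly, leaving only the rest of the circuit to track.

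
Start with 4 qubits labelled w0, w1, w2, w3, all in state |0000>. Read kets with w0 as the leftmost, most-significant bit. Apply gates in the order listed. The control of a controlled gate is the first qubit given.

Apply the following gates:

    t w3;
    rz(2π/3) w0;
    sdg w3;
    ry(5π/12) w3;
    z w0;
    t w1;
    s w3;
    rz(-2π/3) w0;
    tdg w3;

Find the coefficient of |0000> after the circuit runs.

The final state's coefficient on |0000> equals sqrt(6 - 3*sqrt(2))/4 + sqrt(sqrt(2) + 2)/4.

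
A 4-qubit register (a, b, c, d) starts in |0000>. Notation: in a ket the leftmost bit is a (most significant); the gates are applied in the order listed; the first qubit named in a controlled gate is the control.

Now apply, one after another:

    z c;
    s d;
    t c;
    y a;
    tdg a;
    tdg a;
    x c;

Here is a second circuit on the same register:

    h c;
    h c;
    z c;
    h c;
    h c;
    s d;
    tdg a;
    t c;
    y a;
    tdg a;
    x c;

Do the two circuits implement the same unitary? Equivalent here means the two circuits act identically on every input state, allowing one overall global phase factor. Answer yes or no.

No: there is an input state on which the two circuits produce genuinely different outputs (not merely differing by a phase).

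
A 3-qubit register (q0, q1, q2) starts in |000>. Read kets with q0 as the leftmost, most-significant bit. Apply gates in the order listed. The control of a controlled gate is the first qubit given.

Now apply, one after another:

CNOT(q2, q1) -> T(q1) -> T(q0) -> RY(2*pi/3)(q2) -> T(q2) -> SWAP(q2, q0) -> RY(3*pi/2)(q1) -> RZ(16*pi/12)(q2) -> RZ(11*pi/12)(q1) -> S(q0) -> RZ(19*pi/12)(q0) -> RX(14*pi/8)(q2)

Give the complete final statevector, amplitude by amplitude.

After the circuit, the state carries amplitude sqrt(2*sqrt(2) + 4)*exp(I*pi/12)/8 on |000>, sqrt(4 - 2*sqrt(2))*exp(7*I*pi/12)/8 on |001>, sqrt(2*sqrt(2) + 4)/8 on |010>, I*sqrt(4 - 2*sqrt(2))/8 on |011>, sqrt(6*sqrt(2) + 12)*exp(5*I*pi/12)/8 on |100>, sqrt(12 - 6*sqrt(2))*exp(11*I*pi/12)/8 on |101>, sqrt(6*sqrt(2) + 12)*exp(I*pi/3)/8 on |110>, sqrt(12 - 6*sqrt(2))*exp(5*I*pi/6)/8 on |111>.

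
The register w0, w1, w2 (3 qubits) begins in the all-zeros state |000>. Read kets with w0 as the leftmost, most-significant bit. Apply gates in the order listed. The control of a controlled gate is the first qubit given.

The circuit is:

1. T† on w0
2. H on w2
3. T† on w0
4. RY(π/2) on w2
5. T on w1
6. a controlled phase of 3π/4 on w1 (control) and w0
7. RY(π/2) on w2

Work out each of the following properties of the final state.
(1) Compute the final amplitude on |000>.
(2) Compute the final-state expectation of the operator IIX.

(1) The amplitude on |000> is -sqrt(2)/2.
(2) The observable IIX averages to -1.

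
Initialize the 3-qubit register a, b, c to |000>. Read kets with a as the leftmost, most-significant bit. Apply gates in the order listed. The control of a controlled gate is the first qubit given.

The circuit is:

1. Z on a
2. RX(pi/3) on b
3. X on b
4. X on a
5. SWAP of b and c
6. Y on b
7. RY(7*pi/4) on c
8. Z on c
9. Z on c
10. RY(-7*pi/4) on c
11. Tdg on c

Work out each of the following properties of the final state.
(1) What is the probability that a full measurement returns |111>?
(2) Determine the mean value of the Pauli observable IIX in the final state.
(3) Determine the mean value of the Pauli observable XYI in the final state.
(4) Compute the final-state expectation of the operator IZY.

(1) The probability of measuring |111> is 3/4. Key observation: the block from step 7 through step 10 cancels to the identity and can be dropped.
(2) In the final state, IIX has expectation sqrt(6)/4.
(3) The observable XYI averages to 0.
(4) The observable IZY averages to -sqrt(6)/4.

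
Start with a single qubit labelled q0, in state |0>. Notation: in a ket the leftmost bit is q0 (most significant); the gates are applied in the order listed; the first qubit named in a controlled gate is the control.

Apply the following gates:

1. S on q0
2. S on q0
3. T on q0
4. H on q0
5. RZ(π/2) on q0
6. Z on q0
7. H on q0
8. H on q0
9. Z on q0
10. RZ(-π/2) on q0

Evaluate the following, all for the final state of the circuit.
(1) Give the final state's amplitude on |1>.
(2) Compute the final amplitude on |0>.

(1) |1> carries amplitude sqrt(2)/2 in the final state. Key observation: steps 5-10 multiply out to the identity, so the circuit reduces to the remaining gates.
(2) The amplitude on |0> is sqrt(2)/2.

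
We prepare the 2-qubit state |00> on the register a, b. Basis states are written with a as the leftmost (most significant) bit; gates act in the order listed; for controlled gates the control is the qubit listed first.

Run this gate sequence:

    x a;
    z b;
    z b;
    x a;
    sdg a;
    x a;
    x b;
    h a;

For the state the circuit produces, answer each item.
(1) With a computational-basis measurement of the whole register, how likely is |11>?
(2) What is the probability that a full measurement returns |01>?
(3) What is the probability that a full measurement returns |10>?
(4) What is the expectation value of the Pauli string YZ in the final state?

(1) The probability of measuring |11> is 1/2. Key observation: the block from step 1 through step 4 cancels to the identity and can be dropped.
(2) Outcome |01> occurs with probability 1/2.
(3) The probability of measuring |10> is 0.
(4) The observable YZ averages to 0.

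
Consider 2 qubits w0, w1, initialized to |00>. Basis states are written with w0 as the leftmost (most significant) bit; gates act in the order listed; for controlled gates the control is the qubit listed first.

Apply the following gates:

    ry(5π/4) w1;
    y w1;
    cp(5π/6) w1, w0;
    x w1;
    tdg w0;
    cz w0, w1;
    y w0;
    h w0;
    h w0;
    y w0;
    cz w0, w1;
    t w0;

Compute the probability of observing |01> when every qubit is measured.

Outcome |01> occurs with probability sqrt(2)/4 + 1/2. Key observation: steps 5-12 multiply out to the identity, so the circuit reduces to the remaining gates.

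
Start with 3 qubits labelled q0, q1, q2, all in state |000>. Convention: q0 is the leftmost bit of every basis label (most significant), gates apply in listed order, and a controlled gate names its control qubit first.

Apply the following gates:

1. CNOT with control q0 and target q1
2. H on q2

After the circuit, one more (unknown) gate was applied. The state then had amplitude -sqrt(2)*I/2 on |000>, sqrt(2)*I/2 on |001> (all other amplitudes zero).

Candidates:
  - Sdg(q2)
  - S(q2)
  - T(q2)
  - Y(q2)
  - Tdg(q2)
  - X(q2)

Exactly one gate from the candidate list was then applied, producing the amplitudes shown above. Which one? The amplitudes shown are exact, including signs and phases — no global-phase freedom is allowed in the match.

The unique candidate consistent with the amplitudes is Y(q2).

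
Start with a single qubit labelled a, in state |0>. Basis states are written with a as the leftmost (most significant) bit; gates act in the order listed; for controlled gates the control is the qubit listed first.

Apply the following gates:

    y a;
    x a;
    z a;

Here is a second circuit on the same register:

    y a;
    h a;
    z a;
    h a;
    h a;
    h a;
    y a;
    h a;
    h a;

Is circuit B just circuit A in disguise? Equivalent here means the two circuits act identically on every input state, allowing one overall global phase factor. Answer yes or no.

No: there is an input state on which the two circuits produce genuinely different outputs (not merely differing by a phase).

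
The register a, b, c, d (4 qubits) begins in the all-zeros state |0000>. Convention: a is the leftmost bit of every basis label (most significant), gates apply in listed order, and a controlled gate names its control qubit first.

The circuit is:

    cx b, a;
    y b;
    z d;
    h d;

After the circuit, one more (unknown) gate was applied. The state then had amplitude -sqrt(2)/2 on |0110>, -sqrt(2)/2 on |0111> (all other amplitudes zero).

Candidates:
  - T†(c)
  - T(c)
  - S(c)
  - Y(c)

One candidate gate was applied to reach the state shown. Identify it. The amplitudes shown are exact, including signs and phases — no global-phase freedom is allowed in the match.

The applied gate was Y(c).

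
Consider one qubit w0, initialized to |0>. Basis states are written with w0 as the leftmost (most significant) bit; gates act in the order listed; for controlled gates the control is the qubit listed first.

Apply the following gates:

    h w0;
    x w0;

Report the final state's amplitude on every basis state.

After the circuit, the state carries amplitude sqrt(2)/2 on |0>, sqrt(2)/2 on |1>.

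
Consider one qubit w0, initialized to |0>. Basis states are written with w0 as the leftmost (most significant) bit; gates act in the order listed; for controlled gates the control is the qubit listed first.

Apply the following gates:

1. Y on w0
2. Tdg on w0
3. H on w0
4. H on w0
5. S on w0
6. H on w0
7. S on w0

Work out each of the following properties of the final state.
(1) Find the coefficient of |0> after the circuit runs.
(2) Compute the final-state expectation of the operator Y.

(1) The final state's coefficient on |0> equals sqrt(2)*exp(3*I*pi/4)/2.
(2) In the final state, Y has expectation -1.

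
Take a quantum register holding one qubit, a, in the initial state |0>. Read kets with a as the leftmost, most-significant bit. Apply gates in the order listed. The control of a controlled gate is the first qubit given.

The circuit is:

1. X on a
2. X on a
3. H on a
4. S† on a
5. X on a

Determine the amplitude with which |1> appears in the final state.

The amplitude on |1> is sqrt(2)/2.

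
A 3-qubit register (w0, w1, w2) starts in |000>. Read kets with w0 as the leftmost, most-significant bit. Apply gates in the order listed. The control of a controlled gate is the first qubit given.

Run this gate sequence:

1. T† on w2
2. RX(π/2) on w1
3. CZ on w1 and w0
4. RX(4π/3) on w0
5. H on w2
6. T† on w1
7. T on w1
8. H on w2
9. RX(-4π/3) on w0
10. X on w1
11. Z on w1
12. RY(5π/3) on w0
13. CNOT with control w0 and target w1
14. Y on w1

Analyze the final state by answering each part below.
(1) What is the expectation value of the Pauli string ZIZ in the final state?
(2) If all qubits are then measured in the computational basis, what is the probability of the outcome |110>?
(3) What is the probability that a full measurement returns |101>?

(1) The observable ZIZ averages to 1/2. Key observation: gates 4-9 undo each other exactly, leaving only the rest of the circuit to track.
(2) A full measurement returns |110> with probability 1/8.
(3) A full measurement returns |101> with probability 0.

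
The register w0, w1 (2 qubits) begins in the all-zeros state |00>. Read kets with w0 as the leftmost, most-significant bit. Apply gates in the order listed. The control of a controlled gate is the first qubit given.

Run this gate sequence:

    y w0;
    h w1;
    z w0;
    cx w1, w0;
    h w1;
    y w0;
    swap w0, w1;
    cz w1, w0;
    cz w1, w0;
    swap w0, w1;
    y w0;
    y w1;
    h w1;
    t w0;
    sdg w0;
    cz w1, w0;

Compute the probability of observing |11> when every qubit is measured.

A full measurement returns |11> with probability 1/2. Key observation: gates 7-10 undo each other exactly, leaving only the rest of the circuit to track.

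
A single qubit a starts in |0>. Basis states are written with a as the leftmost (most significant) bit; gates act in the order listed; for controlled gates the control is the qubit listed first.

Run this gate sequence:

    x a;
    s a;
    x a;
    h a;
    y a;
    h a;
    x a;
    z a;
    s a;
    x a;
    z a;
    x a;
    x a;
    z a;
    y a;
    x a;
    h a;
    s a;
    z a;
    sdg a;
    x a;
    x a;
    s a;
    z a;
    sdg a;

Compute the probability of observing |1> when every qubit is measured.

The probability of measuring |1> is 1/2. Key observation: steps 18-25 multiply out to the identity, so the circuit reduces to the remaining gates.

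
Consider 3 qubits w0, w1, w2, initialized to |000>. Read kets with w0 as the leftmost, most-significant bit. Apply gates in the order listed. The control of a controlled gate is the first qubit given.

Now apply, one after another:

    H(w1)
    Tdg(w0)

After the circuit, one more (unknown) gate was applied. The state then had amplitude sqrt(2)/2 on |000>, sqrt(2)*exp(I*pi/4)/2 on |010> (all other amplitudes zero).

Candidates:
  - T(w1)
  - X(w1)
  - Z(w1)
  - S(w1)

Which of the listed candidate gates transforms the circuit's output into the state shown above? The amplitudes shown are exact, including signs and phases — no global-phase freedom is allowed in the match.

The unique candidate consistent with the amplitudes is T(w1).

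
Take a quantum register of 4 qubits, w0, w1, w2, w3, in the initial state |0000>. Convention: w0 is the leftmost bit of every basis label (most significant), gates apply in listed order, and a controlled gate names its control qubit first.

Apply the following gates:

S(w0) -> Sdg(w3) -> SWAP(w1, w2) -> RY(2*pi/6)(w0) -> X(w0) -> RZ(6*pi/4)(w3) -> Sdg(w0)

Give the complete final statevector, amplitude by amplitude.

After the circuit, the state carries amplitude -exp(I*pi/4)/2 on |0000>, sqrt(3)*exp(3*I*pi/4)/2 on |1000>, and 0 on every other basis state.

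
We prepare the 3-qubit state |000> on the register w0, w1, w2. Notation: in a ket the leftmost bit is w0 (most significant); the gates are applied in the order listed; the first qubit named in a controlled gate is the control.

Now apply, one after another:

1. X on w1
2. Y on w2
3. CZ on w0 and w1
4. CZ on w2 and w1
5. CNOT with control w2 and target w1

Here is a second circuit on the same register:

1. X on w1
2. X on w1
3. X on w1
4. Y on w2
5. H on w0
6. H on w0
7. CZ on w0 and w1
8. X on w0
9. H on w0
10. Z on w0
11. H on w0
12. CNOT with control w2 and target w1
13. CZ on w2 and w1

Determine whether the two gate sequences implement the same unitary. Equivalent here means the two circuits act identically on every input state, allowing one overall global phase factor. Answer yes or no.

No: there is an input state on which the two circuits produce genuinely different outputs (not merely differing by a phase).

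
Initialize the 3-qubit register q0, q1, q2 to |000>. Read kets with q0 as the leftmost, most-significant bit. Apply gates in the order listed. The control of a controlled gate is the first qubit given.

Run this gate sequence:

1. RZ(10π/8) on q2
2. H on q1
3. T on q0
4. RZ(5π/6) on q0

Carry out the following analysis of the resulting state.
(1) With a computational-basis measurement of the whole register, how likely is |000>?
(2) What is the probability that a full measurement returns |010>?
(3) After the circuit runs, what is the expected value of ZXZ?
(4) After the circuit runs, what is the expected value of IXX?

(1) Outcome |000> occurs with probability 1/2.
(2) A full measurement returns |010> with probability 1/2.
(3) The observable ZXZ averages to 1.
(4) In the final state, IXX has expectation 0.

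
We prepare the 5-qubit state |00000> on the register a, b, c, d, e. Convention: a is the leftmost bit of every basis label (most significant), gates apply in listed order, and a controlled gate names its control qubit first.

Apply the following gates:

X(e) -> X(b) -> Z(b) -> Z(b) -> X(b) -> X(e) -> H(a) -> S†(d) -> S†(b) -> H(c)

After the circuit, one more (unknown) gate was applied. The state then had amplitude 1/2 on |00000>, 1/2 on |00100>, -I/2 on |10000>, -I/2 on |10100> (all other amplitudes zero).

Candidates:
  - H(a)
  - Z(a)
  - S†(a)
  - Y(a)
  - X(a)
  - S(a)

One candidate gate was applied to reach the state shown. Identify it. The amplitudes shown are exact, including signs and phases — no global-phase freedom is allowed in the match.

It was S†(a) that produced the state shown. Key observation: gates 1-6 undo each other exactly, leaving only the rest of the circuit to track.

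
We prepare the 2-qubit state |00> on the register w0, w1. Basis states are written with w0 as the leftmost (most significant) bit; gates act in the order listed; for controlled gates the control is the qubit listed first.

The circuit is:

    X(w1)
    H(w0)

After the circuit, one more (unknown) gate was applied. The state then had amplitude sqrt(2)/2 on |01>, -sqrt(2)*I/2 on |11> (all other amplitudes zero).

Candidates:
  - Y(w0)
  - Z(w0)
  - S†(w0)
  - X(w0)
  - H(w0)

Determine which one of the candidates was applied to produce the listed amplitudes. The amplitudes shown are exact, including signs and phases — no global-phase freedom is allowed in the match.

The applied gate was S†(w0).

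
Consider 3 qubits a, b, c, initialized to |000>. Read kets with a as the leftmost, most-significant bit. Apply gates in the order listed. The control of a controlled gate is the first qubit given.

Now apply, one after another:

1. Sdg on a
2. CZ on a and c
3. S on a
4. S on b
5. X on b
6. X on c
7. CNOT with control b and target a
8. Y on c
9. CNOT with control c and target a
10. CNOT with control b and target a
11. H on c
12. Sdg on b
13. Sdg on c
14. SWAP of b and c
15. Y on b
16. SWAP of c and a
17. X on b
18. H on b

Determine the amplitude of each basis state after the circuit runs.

After the circuit, the state carries amplitude 1/2 - I/2 on |100>, -1/2 - I/2 on |110>, and 0 on every other basis state.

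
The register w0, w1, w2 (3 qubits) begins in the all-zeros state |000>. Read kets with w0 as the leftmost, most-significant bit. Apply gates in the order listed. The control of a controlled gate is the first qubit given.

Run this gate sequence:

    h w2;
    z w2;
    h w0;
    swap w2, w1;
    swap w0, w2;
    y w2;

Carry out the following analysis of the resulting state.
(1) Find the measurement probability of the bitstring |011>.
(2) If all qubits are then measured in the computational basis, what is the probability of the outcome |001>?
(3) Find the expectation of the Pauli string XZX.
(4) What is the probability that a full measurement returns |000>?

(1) The probability of measuring |011> is 1/4.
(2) A full measurement returns |001> with probability 1/4.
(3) The observable XZX averages to 0.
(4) A full measurement returns |000> with probability 1/4.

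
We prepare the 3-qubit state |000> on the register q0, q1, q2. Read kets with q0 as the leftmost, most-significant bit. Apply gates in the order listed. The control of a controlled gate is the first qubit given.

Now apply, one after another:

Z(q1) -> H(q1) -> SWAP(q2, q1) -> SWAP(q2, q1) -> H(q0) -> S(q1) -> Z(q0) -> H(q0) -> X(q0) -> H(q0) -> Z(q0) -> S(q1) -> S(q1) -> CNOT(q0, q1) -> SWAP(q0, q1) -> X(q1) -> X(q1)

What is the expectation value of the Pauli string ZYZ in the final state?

In the final state, ZYZ has expectation 1. Key observation: steps 8-11 multiply out to the identity, so the circuit reduces to the remaining gates.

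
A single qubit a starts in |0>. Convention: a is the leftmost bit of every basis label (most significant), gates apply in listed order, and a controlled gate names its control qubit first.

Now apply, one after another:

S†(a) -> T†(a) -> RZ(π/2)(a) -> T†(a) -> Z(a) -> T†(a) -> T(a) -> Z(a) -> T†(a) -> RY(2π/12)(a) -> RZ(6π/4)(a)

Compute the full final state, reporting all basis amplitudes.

The final amplitudes are -sqrt(6)/4 - sqrt(2)/4 on |0>, I*(-sqrt(2) + sqrt(6))/4 on |1>.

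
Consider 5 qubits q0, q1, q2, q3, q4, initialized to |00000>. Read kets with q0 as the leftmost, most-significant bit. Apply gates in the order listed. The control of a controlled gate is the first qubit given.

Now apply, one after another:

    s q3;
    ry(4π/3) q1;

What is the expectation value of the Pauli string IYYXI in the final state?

The observable IYYXI averages to 0.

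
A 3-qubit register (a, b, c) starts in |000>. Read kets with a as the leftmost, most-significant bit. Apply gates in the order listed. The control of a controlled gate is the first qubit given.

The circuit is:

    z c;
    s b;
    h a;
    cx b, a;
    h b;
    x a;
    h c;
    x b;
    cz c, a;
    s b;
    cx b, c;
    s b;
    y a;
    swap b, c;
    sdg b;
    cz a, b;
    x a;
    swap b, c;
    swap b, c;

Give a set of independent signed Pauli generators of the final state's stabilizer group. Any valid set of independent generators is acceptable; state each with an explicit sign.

The final state is stabilized by the group generated by -XIZ, +IYI, -ZIX; other independent generating sets are equally valid.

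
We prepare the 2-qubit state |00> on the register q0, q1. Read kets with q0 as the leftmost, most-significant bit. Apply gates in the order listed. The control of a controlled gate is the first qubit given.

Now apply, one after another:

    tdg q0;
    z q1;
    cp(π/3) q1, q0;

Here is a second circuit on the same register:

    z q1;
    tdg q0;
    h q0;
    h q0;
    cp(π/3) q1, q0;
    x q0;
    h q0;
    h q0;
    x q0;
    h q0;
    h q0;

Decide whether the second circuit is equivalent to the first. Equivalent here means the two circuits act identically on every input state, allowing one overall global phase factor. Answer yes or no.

Yes, they are equivalent — the unitaries differ by at most a global phase.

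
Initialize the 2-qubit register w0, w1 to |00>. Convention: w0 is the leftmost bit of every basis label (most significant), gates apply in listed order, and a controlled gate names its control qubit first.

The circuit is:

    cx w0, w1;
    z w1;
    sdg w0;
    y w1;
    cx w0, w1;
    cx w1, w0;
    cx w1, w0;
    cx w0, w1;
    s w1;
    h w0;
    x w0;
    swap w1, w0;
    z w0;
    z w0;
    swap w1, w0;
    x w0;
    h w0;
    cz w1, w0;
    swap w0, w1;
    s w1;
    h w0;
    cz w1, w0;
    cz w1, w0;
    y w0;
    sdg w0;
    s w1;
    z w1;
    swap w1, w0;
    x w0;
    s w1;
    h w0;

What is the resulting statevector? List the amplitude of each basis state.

The final amplitudes are -I/2 on |00>, -I/2 on |01>, I/2 on |10>, I/2 on |11>.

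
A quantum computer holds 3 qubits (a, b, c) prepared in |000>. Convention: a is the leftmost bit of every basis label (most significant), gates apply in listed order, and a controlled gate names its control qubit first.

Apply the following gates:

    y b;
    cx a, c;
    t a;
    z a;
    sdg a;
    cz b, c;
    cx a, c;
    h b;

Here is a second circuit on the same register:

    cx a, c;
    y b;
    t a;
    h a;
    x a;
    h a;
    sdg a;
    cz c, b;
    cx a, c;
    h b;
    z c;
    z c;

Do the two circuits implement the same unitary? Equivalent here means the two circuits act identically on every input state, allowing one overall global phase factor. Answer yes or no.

Yes — the two circuits implement the same unitary up to a global phase.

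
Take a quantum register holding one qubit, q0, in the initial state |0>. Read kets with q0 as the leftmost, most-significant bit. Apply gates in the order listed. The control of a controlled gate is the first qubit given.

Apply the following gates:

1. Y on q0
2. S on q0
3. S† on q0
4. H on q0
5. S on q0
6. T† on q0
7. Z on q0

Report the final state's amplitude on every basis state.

The final amplitudes are sqrt(2)*I/2 on |0>, sqrt(2)*exp(3*I*pi/4)/2 on |1>. Key observation: gates 2-3 undo each other exactly, leaving only the rest of the circuit to track.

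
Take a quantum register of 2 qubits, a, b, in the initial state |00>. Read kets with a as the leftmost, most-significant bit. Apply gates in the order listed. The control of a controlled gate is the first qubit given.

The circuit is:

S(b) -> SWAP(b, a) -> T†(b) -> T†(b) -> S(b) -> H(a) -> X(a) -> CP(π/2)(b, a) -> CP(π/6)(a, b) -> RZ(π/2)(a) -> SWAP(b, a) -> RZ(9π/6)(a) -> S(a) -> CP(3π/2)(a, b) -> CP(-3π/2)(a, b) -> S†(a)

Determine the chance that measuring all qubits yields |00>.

A full measurement returns |00> with probability 1/2.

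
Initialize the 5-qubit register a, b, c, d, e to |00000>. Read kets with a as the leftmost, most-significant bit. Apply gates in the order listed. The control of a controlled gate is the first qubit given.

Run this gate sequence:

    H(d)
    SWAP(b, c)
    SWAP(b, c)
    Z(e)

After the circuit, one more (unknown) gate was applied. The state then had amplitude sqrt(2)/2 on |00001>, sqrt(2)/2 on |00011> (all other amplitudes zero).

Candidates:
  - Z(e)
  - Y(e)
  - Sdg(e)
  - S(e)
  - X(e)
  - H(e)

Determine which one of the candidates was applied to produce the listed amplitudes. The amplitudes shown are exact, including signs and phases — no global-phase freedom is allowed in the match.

It was X(e) that produced the state shown. Key observation: the block from step 2 through step 3 cancels to the identity and can be dropped.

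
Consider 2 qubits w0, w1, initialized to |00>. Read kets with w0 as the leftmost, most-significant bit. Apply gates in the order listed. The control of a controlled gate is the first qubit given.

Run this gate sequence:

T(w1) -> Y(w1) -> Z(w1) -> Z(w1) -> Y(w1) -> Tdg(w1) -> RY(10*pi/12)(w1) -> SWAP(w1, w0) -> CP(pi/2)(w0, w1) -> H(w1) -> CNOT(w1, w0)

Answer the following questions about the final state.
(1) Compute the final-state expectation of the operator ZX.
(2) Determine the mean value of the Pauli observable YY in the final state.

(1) In the final state, ZX has expectation 0. Key observation: gates 1-6 undo each other exactly, leaving only the rest of the circuit to track.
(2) The expectation value of YY is sqrt(3)/2.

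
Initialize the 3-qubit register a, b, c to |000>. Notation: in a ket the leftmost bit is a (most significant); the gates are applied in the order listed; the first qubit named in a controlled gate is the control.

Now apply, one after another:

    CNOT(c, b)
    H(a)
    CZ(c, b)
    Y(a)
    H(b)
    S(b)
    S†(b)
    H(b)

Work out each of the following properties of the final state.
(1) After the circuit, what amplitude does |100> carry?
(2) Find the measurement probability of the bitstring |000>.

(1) |100> carries amplitude sqrt(2)*I/2 in the final state. Key observation: gates 5-8 undo each other exactly, leaving only the rest of the circuit to track.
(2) The probability of measuring |000> is 1/2.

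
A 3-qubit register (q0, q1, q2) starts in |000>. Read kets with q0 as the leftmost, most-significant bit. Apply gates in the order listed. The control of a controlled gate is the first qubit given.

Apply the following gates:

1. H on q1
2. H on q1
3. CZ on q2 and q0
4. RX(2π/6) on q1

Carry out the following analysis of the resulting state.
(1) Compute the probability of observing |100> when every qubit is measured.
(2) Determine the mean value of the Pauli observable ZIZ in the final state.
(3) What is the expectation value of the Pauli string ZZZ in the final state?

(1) The probability of measuring |100> is 0. Key observation: steps 1-2 multiply out to the identity, so the circuit reduces to the remaining gates.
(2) The expectation value of ZIZ is 1.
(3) The observable ZZZ averages to 1/2.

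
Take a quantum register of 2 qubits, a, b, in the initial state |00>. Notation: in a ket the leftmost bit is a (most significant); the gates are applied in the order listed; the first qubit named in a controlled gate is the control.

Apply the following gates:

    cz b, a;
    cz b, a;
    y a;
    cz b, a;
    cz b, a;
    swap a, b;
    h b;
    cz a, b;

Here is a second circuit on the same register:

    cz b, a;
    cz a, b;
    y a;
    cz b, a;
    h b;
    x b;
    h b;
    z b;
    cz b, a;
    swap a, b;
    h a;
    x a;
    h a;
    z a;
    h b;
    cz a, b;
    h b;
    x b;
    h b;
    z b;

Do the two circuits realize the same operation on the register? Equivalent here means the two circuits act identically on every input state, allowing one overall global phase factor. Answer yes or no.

Yes, they are equivalent — the unitaries differ by at most a global phase.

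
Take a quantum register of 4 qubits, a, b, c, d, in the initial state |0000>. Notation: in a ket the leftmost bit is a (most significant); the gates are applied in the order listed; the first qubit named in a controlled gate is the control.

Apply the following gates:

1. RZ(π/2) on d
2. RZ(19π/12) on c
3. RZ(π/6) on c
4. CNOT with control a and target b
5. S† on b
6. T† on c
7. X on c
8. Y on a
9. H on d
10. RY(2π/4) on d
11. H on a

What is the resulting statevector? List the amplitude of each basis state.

After the circuit, the state carries amplitude -sqrt(2)*exp(3*I*pi/8)/2 on |0011>, sqrt(2)*exp(3*I*pi/8)/2 on |1011>, and 0 on every other basis state.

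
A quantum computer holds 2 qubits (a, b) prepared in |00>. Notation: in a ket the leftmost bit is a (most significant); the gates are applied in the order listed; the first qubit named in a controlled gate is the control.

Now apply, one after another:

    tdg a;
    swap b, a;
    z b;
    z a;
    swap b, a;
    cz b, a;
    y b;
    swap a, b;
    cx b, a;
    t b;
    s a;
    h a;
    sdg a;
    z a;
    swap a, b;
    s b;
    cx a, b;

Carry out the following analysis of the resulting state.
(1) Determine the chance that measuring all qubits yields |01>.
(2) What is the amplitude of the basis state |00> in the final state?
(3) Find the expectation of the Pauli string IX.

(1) Outcome |01> occurs with probability 1/2.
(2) The final state's coefficient on |00> equals -sqrt(2)/2.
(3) The observable IX averages to 1.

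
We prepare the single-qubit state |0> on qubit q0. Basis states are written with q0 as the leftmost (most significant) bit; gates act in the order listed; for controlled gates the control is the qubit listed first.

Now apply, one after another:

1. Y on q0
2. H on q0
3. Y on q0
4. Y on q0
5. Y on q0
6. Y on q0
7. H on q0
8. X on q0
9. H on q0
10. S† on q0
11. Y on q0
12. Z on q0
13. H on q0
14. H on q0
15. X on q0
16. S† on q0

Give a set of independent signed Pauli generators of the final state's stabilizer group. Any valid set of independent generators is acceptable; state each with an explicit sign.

One valid set of independent stabilizer generators is -X (any independent generating set of the same group is equally correct). Key observation: gates 3-6 undo each other exactly, leaving only the rest of the circuit to track.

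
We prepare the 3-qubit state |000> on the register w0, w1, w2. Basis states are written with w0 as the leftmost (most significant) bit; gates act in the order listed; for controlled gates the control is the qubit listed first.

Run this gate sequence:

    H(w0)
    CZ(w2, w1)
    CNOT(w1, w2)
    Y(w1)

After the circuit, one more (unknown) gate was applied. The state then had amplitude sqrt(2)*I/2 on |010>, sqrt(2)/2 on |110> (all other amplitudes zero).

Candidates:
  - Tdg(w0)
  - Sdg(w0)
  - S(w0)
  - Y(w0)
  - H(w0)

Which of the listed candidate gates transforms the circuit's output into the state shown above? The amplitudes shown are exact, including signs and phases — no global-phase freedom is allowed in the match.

It was Sdg(w0) that produced the state shown.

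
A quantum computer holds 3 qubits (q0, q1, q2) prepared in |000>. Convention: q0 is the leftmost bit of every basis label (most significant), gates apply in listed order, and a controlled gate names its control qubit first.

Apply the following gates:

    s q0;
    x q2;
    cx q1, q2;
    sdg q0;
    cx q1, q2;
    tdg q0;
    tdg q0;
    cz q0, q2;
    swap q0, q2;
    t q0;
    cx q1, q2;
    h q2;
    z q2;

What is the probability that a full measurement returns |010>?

A full measurement returns |010> with probability 0.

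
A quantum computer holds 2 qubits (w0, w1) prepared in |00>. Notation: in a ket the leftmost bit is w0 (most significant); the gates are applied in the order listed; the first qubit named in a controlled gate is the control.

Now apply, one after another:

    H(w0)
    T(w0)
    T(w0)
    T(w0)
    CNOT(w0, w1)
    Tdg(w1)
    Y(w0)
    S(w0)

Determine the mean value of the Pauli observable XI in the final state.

In the final state, XI has expectation 0.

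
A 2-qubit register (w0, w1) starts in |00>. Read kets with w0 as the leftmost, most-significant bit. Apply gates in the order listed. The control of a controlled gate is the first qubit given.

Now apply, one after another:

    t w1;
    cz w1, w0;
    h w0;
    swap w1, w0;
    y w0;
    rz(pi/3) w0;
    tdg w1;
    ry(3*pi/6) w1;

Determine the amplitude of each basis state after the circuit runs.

The final amplitudes are 0 on |00>, 0 on |01>, -exp(5*I*pi/12)/2 + exp(2*I*pi/3)/2 on |10>, (1 + exp(-I*pi/4))*exp(2*I*pi/3)/2 on |11>.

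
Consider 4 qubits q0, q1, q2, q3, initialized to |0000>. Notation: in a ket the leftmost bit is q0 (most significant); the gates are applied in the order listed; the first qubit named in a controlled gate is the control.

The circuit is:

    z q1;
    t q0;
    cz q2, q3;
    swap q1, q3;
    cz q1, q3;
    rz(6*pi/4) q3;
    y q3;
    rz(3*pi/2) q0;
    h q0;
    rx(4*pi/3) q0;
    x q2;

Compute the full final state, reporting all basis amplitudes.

After the circuit, the state carries amplitude sqrt(2)/4 + sqrt(6)*I/4 on |0011>, sqrt(2)/4 + sqrt(6)*I/4 on |1011>, and 0 on every other basis state.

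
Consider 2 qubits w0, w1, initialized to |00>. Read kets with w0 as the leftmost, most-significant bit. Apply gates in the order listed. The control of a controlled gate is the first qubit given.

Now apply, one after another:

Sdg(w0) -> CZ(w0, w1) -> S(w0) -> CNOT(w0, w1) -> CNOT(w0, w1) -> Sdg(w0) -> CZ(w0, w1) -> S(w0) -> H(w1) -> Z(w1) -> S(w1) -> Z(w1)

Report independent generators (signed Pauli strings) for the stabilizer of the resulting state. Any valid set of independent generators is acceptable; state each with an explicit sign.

The stabilizer group can be generated by +IY, +ZI, among other valid generating sets. Key observation: steps 1-8 multiply out to the identity, so the circuit reduces to the remaining gates.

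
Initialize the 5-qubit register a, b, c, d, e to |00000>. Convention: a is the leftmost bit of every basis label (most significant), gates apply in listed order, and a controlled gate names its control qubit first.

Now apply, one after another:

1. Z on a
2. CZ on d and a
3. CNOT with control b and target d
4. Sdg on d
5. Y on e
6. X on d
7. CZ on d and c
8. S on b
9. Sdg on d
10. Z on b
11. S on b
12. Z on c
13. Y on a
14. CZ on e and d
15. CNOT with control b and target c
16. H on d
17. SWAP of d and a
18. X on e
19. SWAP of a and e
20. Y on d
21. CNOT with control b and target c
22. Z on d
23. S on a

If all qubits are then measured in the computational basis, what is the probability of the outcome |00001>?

A full measurement returns |00001> with probability 1/2.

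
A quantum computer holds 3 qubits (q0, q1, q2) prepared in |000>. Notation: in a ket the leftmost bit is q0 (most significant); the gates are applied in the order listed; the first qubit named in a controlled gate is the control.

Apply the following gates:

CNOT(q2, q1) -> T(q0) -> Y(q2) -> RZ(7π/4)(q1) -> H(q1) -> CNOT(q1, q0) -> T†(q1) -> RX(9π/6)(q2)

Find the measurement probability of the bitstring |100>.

Outcome |100> occurs with probability 0.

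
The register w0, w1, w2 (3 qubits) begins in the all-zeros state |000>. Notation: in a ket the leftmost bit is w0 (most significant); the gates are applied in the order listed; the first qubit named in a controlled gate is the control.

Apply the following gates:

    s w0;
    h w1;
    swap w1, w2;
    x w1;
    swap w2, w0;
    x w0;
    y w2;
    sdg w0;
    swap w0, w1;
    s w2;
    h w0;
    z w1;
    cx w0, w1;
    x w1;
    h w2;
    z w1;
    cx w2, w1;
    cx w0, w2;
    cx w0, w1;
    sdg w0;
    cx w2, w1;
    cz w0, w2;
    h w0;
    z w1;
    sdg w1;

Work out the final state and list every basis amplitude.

The resulting statevector has amplitude 0 on |000>, I/2 on |001>, I/2 on |010>, 0 on |011>, -I/2 on |100>, 0 on |101>, 0 on |110>, -I/2 on |111>.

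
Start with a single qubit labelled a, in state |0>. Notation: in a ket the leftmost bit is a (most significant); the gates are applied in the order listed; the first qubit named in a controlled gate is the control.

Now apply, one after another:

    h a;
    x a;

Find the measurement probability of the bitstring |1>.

The probability of measuring |1> is 1/2.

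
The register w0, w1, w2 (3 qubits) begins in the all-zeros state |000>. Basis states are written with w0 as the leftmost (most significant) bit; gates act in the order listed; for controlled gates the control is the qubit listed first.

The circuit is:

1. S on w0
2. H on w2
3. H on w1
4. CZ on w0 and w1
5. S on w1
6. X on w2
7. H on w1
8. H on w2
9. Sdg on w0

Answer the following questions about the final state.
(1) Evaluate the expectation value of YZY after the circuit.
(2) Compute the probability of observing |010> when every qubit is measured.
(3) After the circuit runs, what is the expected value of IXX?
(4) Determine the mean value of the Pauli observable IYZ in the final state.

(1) The observable YZY averages to 0.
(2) The probability of measuring |010> is 1/2.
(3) The expectation value of IXX is 0.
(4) In the final state, IYZ has expectation -1.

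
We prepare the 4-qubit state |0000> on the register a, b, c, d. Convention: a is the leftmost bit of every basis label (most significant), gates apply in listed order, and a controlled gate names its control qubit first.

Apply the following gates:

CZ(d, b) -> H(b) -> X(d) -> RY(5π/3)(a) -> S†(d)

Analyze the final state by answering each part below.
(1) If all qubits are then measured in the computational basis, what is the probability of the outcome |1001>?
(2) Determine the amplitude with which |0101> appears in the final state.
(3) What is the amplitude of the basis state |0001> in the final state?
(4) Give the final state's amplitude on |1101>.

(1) The probability of measuring |1001> is 1/8.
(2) The final state's coefficient on |0101> equals sqrt(6)*I/4.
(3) The final state's coefficient on |0001> equals sqrt(6)*I/4.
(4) The amplitude on |1101> is -sqrt(2)*I/4.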